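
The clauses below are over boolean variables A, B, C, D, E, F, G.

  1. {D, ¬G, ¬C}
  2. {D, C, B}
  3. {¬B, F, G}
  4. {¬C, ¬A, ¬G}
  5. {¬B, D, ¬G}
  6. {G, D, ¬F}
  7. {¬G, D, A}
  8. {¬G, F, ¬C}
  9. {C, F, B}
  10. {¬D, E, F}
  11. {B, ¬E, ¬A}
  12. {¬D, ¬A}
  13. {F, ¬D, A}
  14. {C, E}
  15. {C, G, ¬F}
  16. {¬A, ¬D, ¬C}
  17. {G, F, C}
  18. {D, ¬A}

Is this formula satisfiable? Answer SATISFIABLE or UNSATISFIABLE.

Branch on A: take A = False.
Set B = False and propagate.
Set C = True and propagate.
The remaining clauses are satisfied by D = False, E = True, F = False, G = False.
So A=F, B=F, C=T, D=F, E=T, F=F, G=F is a satisfying assignment.

SATISFIABLE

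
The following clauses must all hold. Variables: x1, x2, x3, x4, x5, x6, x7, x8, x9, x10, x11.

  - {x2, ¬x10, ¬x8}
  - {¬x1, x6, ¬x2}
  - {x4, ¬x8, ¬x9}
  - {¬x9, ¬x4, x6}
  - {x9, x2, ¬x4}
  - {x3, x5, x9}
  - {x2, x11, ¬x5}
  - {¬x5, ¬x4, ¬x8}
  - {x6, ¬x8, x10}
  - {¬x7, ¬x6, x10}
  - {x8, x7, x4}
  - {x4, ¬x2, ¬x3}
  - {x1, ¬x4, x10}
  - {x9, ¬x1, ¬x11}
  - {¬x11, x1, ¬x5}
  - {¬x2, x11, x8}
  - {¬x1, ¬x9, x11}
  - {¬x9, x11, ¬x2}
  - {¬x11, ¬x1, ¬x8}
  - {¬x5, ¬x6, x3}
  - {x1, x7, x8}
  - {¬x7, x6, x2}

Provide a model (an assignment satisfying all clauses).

x1=0, x2=1, x3=1, x4=1, x5=0, x6=1, x7=1, x8=0, x9=1, x10=1, x11=1

Check each clause:
  1. {¬x8, x2, ¬x10} — ¬x8 is true.
  2. {x6, ¬x2, ¬x1} — ¬x1 is true.
  3. {x4, ¬x9, ¬x8} — ¬x8 is true.
  4. {x6, ¬x9, ¬x4} — x6 is true.
  5. {x9, ¬x4, x2} — x9 is true.
  6. {x5, x9, x3} — x9 is true.
  7. {x11, ¬x5, x2} — x11 is true.
  8. {¬x5, ¬x8, ¬x4} — ¬x8 is true.
  9. {x6, x10, ¬x8} — ¬x8 is true.
  10. {x10, ¬x6, ¬x7} — x10 is true.
  11. {x7, x8, x4} — x4 is true.
  12. {¬x2, x4, ¬x3} — x4 is true.
  13. {x1, x10, ¬x4} — x10 is true.
  14. {¬x1, x9, ¬x11} — x9 is true.
  15. {¬x11, ¬x5, x1} — ¬x5 is true.
  16. {¬x2, x8, x11} — x11 is true.
  17. {x11, ¬x9, ¬x1} — x11 is true.
  18. {¬x2, ¬x9, x11} — x11 is true.
  19. {¬x1, ¬x8, ¬x11} — ¬x8 is true.
  20. {x3, ¬x6, ¬x5} — x3 is true.
  21. {x7, x1, x8} — x7 is true.
  22. {x2, ¬x7, x6} — x2 is true.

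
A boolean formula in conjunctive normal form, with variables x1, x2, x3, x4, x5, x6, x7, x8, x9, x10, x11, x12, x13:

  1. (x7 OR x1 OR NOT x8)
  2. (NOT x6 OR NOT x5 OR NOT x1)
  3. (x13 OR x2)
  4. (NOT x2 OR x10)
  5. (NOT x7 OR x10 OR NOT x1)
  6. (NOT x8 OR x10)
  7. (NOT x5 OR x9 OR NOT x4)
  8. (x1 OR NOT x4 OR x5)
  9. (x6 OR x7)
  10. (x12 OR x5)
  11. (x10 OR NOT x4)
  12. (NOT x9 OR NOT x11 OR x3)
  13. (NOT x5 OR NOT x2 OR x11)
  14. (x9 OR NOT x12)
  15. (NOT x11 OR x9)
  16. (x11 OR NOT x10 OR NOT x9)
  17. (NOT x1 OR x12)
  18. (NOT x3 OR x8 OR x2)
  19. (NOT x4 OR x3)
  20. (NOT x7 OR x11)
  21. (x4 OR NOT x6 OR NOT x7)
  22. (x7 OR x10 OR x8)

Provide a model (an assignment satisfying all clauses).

x1=1, x2=1, x3=1, x4=0, x5=1, x6=0, x7=1, x8=0, x9=1, x10=1, x11=1, x12=1, x13=0

Set x1 = True and propagate.
  then x12 is forced to True.
  then x9 is forced to True.
Set x2 = True and propagate.
  then x10 is forced to True.
  then x11 is forced to True.
  then x3 is forced to True.
Set x4 = False and propagate.
The remaining clauses are satisfied by x5 = True, x6 = False, x7 = True, x8 = False, x13 = False.
Every clause has at least one true literal under this assignment.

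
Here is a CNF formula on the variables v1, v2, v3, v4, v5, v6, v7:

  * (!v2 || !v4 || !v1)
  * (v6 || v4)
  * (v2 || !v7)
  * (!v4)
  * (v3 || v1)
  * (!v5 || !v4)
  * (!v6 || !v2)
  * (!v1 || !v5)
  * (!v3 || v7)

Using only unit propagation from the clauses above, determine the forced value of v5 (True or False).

False

(!v4) is a unit clause: v4 = False.
(v4 || v6) with v4 = False leaves only v6, so v6 = True.
(!v6 || !v2): since v6 = True, the clause reduces to (!v2). v2 = False.
(!v7 || v2): since v2 = False, the clause reduces to (!v7). v7 = False.
In (!v3 || v7), v7 is now false; !v3 must hold, so v3 = False.
(v1 || v3): since v3 = False, the clause reduces to (v1). v1 = True.
In (!v1 || !v5), !v1 is now false; !v5 must hold, so v5 = False.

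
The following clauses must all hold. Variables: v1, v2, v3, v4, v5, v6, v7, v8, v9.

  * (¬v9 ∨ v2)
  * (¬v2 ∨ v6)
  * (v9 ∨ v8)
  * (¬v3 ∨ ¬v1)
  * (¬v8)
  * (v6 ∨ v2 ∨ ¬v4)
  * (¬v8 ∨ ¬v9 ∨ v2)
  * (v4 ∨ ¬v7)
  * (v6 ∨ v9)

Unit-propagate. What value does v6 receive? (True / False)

True

(¬v8) is a unit clause: v8 = False.
(v9 ∨ v8) with v8 = False leaves only v9, so v9 = True.
In (v2 ∨ ¬v9), ¬v9 is now false; v2 must hold, so v2 = True.
(¬v2 ∨ v6): since v2 = True, the clause reduces to (v6). v6 = True.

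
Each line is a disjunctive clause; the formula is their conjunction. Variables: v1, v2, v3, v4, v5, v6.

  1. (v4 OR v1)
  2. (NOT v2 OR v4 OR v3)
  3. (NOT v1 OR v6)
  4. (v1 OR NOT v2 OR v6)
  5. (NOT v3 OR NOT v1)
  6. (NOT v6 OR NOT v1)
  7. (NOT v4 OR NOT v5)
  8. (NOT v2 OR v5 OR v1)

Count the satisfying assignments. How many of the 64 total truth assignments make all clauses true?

4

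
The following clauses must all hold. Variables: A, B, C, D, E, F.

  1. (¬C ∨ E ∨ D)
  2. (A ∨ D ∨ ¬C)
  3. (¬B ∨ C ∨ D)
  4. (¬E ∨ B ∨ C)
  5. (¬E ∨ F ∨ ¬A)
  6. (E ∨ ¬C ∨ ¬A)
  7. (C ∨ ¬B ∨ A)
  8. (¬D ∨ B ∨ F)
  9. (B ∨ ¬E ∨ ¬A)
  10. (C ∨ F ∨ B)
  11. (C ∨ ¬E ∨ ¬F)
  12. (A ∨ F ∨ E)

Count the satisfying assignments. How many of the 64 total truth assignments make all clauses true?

13

Split on C, then E.
  C=T, E=T: 5 of the 16 assignments to (A,B,D,F) work.
  C=T, E=F: remaining (A,B,D,F) ∈ {(F,F,T,T); (F,T,T,T)} — 2.
  C=F, E=T: a clause becomes empty — 0.
  C=F, E=F: 6 of the 16 assignments to (A,B,D,F) work.
Total: 5 + 2 + 0 + 6 = 13.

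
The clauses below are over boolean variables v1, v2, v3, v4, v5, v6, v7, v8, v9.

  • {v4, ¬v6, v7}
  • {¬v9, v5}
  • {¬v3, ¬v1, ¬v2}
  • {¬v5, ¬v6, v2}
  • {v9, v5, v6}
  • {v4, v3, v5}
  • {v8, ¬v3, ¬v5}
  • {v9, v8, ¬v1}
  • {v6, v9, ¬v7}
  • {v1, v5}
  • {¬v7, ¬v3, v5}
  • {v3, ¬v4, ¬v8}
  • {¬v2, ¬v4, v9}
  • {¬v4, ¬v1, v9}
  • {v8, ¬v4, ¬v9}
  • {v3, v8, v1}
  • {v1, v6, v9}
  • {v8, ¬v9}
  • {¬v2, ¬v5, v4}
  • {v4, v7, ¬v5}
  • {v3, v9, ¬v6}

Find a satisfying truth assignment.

v1 = F  v2 = T  v3 = T  v4 = T  v5 = T  v6 = T  v7 = T  v8 = T  v9 = T

Check each clause:
  1. {v4, ¬v6, v7} — v4 is true.
  2. {¬v9, v5} — v5 is true.
  3. {¬v2, ¬v1, ¬v3} — ¬v1 is true.
  4. {¬v6, v2, ¬v5} — v2 is true.
  5. {v6, v5, v9} — v9 is true.
  6. {v3, v5, v4} — v3 is true.
  7. {¬v5, ¬v3, v8} — v8 is true.
  8. {v8, v9, ¬v1} — v8 is true.
  9. {v6, ¬v7, v9} — v9 is true.
  10. {v5, v1} — v5 is true.
  11. {¬v3, ¬v7, v5} — v5 is true.
  12. {v3, ¬v4, ¬v8} — v3 is true.
  13. {¬v4, v9, ¬v2} — v9 is true.
  14. {¬v4, v9, ¬v1} — v9 is true.
  15. {¬v9, v8, ¬v4} — v8 is true.
  16. {v1, v8, v3} — v8 is true.
  17. {v1, v6, v9} — v9 is true.
  18. {¬v9, v8} — v8 is true.
  19. {v4, ¬v5, ¬v2} — v4 is true.
  20. {v4, v7, ¬v5} — v4 is true.
  21. {v9, v3, ¬v6} — v9 is true.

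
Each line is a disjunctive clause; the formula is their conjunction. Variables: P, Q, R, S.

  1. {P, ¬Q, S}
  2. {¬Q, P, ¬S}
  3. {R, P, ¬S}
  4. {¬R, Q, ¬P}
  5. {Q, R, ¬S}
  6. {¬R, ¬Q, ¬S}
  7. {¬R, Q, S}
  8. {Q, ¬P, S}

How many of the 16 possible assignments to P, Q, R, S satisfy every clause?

5

The models are:
  P=0 Q=0 R=0 S=0
  P=0 Q=0 R=1 S=1
  P=1 Q=1 R=0 S=0
  P=1 Q=1 R=0 S=1
  P=1 Q=1 R=1 S=0
Count: 5.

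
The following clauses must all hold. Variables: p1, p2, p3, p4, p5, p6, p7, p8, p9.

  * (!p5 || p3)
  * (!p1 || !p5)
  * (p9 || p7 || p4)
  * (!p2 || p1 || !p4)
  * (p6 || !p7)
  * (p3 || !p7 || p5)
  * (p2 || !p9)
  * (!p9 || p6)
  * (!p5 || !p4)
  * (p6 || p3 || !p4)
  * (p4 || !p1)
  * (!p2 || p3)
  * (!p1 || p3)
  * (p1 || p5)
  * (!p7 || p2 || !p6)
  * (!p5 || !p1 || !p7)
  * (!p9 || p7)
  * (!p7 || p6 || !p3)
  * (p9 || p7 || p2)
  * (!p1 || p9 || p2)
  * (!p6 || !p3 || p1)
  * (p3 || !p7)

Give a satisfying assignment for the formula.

Branch on p1: take p1 = True.
  then p5 is forced to False.
  then p4 is forced to True.
  then p3 is forced to True.
Branch on p2: take p2 = True.
For the remaining variables, p6 = True, p7 = False, p8 = False, p9 = False works.
Check each clause:
  1. (!p5 || p3) — p3 is true.
  2. (!p5 || !p1) — !p5 is true.
  3. (p4 || p7 || p9) — p4 is true.
  4. (!p2 || !p4 || p1) — p1 is true.
  5. (!p7 || p6) — !p7 is true.
  6. (p5 || p3 || !p7) — !p7 is true.
  7. (p2 || !p9) — p2 is true.
  8. (!p9 || p6) — p6 is true.
  9. (!p5 || !p4) — !p5 is true.
  10. (p6 || p3 || !p4) — p3 is true.
  11. (!p1 || p4) — p4 is true.
  12. (p3 || !p2) — p3 is true.
  13. (p3 || !p1) — p3 is true.
  14. (p5 || p1) — p1 is true.
  15. (p2 || !p7 || !p6) — !p7 is true.
  16. (!p7 || !p1 || !p5) — !p7 is true.
  17. (!p9 || p7) — !p9 is true.
  18. (p6 || !p3 || !p7) — !p7 is true.
  19. (p7 || p2 || p9) — p2 is true.
  20. (p9 || p2 || !p1) — p2 is true.
  21. (p1 || !p6 || !p3) — p1 is true.
  22. (p3 || !p7) — !p7 is true.

p1=T  p2=T  p3=T  p4=T  p5=F  p6=T  p7=F  p8=F  p9=F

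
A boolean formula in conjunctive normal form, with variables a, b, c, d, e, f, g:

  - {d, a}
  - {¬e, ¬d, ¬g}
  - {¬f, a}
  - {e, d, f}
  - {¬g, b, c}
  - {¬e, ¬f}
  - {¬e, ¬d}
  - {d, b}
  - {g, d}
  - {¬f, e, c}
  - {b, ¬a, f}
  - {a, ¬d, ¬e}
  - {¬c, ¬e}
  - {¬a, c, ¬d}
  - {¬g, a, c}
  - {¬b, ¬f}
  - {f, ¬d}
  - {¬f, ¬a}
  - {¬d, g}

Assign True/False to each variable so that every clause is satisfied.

a=True  b=True  c=False  d=False  e=True  f=False  g=True

Check each clause:
  1. {d, a} — a is true.
  2. {¬e, ¬g, ¬d} — ¬d is true.
  3. {a, ¬f} — a is true.
  4. {d, e, f} — e is true.
  5. {c, b, ¬g} — b is true.
  6. {¬e, ¬f} — ¬f is true.
  7. {¬e, ¬d} — ¬d is true.
  8. {b, d} — b is true.
  9. {d, g} — g is true.
  10. {¬f, e, c} — ¬f is true.
  11. {b, f, ¬a} — b is true.
  12. {a, ¬e, ¬d} — a is true.
  13. {¬c, ¬e} — ¬c is true.
  14. {c, ¬d, ¬a} — ¬d is true.
  15. {¬g, a, c} — a is true.
  16. {¬f, ¬b} — ¬f is true.
  17. {f, ¬d} — ¬d is true.
  18. {¬a, ¬f} — ¬f is true.
  19. {¬d, g} — ¬d is true.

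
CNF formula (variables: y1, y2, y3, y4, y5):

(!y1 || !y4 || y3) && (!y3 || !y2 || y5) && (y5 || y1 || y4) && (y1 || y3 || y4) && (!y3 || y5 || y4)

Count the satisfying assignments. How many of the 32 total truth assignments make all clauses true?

18

Case analysis on y3 and y4:
  y3=T, y4=T: y1 free; 3 ways for (y2,y5) × 2^1 = 6.
  y3=T, y4=F: remaining (y1,y2,y5) ∈ {(F,F,T); (F,T,T); (T,F,T); (T,T,T)} — 4.
  y3=F, y4=T: remaining (y1,y2,y5) ∈ {(F,F,F); (F,F,T); (F,T,F); (F,T,T)} — 4.
  y3=F, y4=F: remaining (y1,y2,y5) ∈ {(T,F,F); (T,F,T); (T,T,F); (T,T,T)} — 4.
Total: 6 + 4 + 4 + 4 = 18.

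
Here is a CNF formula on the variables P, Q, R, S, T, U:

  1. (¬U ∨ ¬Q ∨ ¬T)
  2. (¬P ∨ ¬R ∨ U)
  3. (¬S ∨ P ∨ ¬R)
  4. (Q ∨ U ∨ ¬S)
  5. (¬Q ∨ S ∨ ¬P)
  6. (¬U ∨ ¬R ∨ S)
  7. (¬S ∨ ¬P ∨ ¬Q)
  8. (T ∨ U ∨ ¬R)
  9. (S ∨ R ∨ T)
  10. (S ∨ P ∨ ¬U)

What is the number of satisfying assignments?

15

Split on S, then U.
  S=T, U=T: 7 of the 16 assignments to (P,Q,R,T) work.
  S=T, U=F: remaining (P,Q,R,T) ∈ {(F,T,F,F); (F,T,F,T)} — 2.
  S=F, U=T: remaining (P,Q,R,T) ∈ {(T,F,F,T)} — 1.
  S=F, U=F: 5 of the 16 assignments to (P,Q,R,T) work.
Total: 7 + 2 + 1 + 5 = 15.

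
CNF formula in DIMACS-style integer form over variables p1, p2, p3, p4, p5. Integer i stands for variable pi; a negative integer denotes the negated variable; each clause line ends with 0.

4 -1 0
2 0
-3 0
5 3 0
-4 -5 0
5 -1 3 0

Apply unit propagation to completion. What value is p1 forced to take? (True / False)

False

(p2) is a unit clause: p2 = True.
Unit clause (~p3) sets p3 = False.
(p3 \/ p5): since p3 = False, the clause reduces to (p5). p5 = True.
In (~p5 \/ ~p4), ~p5 is now false; ~p4 must hold, so p4 = False.
In (p4 \/ ~p1), p4 is now false; ~p1 must hold, so p1 = False.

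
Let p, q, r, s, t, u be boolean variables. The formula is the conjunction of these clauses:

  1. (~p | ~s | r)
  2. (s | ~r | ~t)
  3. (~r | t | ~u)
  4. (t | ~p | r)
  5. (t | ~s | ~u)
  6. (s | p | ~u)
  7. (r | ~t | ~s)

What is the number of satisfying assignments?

Case analysis on r and s:
  r=1, s=1: p, q free; 3 ways for (t,u) × 2^2 = 12.
  r=1, s=0: remaining (p,q,t,u) ∈ {(0,0,0,0); (0,1,0,0); (1,0,0,0); (1,1,0,0)} — 4.
  r=0, s=1: remaining (p,q,t,u) ∈ {(0,0,0,0); (0,1,0,0)} — 2.
  r=0, s=0: q free; 4 ways for (p,t,u) × 2^1 = 8.
Total: 12 + 4 + 2 + 8 = 26.

26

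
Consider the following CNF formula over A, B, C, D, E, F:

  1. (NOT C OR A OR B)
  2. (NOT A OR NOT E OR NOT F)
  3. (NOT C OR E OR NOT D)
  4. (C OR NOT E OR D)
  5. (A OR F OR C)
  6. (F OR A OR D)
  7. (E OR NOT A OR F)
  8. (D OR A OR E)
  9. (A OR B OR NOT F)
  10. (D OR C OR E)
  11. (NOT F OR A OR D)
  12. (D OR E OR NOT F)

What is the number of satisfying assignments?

12

Case analysis on A and D:
  A=1, D=1: B free; 3 ways for (C,E,F) × 2^1 = 6.
  A=1, D=0: remaining (B,C,E,F) ∈ {(0,1,1,0); (1,1,1,0)} — 2.
  A=0, D=1: remaining (B,C,E,F) ∈ {(1,0,0,1); (1,0,1,1); (1,1,1,0); (1,1,1,1)} — 4.
  A=0, D=0: a clause becomes empty — 0.
Total: 6 + 2 + 4 + 0 = 12.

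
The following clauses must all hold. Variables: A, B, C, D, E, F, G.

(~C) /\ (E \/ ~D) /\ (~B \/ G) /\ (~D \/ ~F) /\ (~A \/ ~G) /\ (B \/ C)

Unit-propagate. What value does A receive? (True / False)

False

(~C) is a unit clause: C = False.
In (C \/ B), C is now false; B must hold, so B = True.
(G \/ ~B): since B = True, the clause reduces to (G). G = True.
(~A \/ ~G) with G = True leaves only ~A, so A = False.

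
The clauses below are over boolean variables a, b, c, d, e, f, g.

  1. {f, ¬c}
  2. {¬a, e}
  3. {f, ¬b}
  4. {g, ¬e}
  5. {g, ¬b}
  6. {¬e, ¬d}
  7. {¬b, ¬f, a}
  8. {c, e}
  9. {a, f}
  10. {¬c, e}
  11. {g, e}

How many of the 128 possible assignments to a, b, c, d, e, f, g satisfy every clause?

7

The models are:
  a=0 b=0 c=0 d=0 e=1 f=1 g=1
  a=0 b=0 c=1 d=0 e=1 f=1 g=1
  a=1 b=0 c=0 d=0 e=1 f=0 g=1
  a=1 b=0 c=0 d=0 e=1 f=1 g=1
  a=1 b=0 c=1 d=0 e=1 f=1 g=1
  a=1 b=1 c=0 d=0 e=1 f=1 g=1
  a=1 b=1 c=1 d=0 e=1 f=1 g=1
That's 7 in total.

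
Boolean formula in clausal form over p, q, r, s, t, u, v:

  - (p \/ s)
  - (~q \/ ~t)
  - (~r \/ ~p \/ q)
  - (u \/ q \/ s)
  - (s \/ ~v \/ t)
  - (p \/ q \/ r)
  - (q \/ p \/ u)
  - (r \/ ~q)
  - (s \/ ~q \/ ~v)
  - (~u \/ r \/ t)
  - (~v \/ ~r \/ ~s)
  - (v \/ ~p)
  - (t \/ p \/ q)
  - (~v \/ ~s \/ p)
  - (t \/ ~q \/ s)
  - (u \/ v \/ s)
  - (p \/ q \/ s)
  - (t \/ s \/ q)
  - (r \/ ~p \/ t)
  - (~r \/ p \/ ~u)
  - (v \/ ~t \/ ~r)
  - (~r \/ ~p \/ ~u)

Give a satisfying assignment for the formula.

p=F, q=T, r=T, s=T, t=F, u=F, v=F

Try p = False.
  then s is forced to True.
  then v is forced to False.
Set q = True and propagate.
  then t is forced to False.
  then r is forced to True.
  then u is forced to False.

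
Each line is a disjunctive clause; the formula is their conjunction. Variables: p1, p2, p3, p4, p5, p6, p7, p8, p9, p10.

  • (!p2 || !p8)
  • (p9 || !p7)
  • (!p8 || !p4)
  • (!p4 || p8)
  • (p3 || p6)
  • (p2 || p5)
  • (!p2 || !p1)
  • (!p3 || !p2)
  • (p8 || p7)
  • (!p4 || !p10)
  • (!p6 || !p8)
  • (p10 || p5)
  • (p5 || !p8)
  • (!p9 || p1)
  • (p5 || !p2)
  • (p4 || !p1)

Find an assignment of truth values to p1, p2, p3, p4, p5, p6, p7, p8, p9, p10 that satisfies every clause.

p1=0, p2=0, p3=1, p4=0, p5=1, p6=0, p7=0, p8=1, p9=0, p10=0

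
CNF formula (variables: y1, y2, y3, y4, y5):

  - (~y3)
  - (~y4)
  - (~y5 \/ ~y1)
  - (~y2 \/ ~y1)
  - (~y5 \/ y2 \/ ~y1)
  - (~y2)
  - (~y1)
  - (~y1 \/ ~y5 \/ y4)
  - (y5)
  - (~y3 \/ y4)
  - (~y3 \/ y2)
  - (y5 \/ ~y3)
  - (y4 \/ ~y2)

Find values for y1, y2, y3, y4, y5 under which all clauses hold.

y1 = False, y2 = False, y3 = False, y4 = False, y5 = True

The clause (~y3) is unit: y3 must be False.
(~y4) is a unit clause, so y4 = False.
The clause (~y2) is unit: y2 must be False.
Unit propagation: (~y1) forces y1 = False.
The clause (y5) is unit: y5 must be True.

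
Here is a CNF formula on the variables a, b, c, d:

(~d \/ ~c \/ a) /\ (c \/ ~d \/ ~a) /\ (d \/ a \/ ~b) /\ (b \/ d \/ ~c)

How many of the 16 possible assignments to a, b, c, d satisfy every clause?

8

Satisfying assignments:
  a=0 b=0 c=0 d=0
  a=0 b=0 c=0 d=1
  a=0 b=1 c=0 d=1
  a=1 b=0 c=0 d=0
  a=1 b=0 c=1 d=1
  a=1 b=1 c=0 d=0
  a=1 b=1 c=1 d=0
  a=1 b=1 c=1 d=1
That's 8 in total.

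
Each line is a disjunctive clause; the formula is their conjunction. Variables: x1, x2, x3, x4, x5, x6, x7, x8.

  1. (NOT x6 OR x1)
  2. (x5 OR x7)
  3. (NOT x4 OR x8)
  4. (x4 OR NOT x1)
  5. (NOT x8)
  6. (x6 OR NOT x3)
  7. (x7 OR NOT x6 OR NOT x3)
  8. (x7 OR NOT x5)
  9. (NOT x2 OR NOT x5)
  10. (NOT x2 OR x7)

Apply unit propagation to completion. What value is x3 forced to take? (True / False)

False

Unit clause (NOT x8) sets x8 = False.
(x8 OR NOT x4) with x8 = False leaves only NOT x4, so x4 = False.
(x4 OR NOT x1) with x4 = False leaves only NOT x1, so x1 = False.
From (NOT x6 OR x1) and x1 = False: x6 = False.
In (NOT x3 OR x6), x6 is now false; NOT x3 must hold, so x3 = False.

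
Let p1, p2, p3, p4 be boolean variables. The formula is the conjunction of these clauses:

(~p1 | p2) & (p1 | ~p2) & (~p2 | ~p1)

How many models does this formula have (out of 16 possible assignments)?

The models are:
  p1=0 p2=0 p3=0 p4=0
  p1=0 p2=0 p3=0 p4=1
  p1=0 p2=0 p3=1 p4=0
  p1=0 p2=0 p3=1 p4=1
That's 4 in total.

4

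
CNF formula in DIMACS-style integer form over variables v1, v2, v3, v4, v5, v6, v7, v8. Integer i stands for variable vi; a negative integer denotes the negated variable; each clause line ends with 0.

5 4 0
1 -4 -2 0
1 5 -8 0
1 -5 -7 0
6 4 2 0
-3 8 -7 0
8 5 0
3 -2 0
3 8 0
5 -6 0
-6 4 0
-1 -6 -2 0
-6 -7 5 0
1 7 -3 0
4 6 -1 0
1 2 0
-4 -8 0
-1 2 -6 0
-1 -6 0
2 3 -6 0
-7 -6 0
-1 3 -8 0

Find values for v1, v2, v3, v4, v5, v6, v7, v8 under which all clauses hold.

v1 = T, v2 = F, v3 = T, v4 = T, v5 = T, v6 = F, v7 = F, v8 = F

Branch on v1: take v1 = True.
  then v6 is forced to False.
  then v4 is forced to True.
  then v8 is forced to False.
  then v5 is forced to True.
  then v3 is forced to True.
  then v7 is forced to False.
v2 is now unconstrained; take v2 = False.
Every clause has at least one true literal under this assignment.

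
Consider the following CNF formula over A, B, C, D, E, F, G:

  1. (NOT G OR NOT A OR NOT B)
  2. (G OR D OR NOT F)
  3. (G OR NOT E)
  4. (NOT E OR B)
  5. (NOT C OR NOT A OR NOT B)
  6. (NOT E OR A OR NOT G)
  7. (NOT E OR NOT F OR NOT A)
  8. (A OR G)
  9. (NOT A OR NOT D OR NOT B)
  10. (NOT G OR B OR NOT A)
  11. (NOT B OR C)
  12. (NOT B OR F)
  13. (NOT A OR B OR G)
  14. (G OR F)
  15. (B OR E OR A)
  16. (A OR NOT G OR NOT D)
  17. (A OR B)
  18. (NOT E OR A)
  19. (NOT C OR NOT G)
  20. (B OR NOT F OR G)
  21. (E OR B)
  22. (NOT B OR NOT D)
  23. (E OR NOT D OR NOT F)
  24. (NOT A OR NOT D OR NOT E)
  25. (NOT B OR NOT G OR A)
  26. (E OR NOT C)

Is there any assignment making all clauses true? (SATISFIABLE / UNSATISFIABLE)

UNSATISFIABLE

A = True:
  B = True:
    propagation gives G=False, E=False, C=False; an empty clause results — contradiction.
  B = False:
    propagation gives E=False; an empty clause results — contradiction.
A = False:
  propagation gives G=True, E=False, B=True; an empty clause results — contradiction.
Every branch closes, so no satisfying assignment exists.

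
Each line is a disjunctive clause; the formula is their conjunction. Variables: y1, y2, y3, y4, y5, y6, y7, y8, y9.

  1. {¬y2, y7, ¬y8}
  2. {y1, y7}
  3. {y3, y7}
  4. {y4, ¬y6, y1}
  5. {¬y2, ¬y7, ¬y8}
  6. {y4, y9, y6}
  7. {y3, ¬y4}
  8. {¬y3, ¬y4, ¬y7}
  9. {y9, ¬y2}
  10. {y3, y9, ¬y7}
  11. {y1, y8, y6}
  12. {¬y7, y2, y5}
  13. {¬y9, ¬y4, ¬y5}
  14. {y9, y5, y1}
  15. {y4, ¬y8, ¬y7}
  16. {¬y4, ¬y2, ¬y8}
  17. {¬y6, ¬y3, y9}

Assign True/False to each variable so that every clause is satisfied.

y1 occurs only positively in the remaining clauses — set y1 = True.
Try y2 = False.
Try y3 = True.
Branch on y4: take y4 = False.
The remaining clauses are satisfied by y5 = True, y6 = False, y7 = False, y8 = False, y9 = True.

y1 = T, y2 = F, y3 = T, y4 = F, y5 = T, y6 = F, y7 = F, y8 = F, y9 = T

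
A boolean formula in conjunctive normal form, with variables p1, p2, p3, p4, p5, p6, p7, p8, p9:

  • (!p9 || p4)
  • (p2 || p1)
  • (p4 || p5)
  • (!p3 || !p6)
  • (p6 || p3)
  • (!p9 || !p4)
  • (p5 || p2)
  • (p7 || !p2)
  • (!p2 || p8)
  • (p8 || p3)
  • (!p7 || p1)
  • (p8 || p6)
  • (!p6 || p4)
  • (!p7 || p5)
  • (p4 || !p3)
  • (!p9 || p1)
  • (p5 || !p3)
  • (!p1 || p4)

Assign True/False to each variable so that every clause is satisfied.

p1=T, p2=F, p3=T, p4=T, p5=T, p6=F, p7=F, p8=T, p9=F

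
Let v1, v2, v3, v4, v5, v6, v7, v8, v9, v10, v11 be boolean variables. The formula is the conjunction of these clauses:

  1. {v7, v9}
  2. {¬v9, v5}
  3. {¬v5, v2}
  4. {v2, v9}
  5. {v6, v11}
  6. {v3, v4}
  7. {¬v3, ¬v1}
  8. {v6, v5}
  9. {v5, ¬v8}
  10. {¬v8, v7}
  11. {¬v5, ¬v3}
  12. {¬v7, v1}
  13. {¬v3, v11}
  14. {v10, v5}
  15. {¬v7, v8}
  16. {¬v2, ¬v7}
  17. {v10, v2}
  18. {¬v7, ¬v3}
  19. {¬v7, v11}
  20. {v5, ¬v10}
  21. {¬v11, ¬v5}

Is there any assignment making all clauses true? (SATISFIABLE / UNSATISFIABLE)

SATISFIABLE

v4 occurs only positively in the remaining clauses — set v4 = True.
Pure literal: v6 appears only positively; assign v6 = True.
Try v1 = False.
  then v7 is forced to False.
  then v9 is forced to True.
  then v5 is forced to True.
  then v2 is forced to True.
  then v8 is forced to False.
  then v3 is forced to False.
  then v11 is forced to False.
v10 is now unconstrained; take v10 = False.
So v1 = False, v2 = True, v3 = False, v4 = True, v5 = True, v6 = True, v7 = False, v8 = False, v9 = True, v10 = False, v11 = False is a satisfying assignment.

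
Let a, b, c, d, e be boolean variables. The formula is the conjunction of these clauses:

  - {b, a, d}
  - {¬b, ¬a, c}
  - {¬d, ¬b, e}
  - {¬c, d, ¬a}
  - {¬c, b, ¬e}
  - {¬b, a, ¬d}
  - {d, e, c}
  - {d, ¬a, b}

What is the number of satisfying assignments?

Case analysis on b and d:
  b=T, d=T: remaining (a,c,e) ∈ {(T,T,T)} — 1.
  b=T, d=F: remaining (a,c,e) ∈ {(F,F,T); (F,T,F); (F,T,T)} — 3.
  b=F, d=T: a free; 3 ways for (c,e) × 2^1 = 6.
  b=F, d=F: a clause becomes empty — 0.
Total: 1 + 3 + 6 + 0 = 10.

10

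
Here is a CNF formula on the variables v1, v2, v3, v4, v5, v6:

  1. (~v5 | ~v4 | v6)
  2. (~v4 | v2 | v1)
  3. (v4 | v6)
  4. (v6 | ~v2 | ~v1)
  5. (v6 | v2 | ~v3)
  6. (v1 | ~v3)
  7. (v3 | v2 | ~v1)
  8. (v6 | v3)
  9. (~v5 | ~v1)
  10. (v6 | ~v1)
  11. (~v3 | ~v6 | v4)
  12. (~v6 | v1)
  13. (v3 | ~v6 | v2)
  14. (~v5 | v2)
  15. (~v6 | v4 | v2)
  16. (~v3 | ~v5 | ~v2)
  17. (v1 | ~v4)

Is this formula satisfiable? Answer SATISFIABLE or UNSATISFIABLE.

SATISFIABLE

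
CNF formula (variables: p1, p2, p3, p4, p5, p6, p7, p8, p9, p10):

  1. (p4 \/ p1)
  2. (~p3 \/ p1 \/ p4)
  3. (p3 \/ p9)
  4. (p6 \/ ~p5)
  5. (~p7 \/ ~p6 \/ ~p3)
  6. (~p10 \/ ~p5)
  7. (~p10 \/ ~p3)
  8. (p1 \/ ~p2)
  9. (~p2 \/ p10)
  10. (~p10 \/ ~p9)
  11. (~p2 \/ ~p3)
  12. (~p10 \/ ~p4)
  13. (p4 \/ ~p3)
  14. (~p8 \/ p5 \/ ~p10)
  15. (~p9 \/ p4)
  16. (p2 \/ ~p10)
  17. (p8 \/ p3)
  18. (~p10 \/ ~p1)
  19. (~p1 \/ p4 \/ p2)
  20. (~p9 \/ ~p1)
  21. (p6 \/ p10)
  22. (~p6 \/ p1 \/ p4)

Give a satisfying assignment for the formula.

p1=0  p2=0  p3=1  p4=1  p5=0  p6=1  p7=0  p8=0  p9=1  p10=0

p7 occurs only negated in the remaining clauses — set p7 = False.
Set p1 = False and propagate.
  then p4 is forced to True.
  then p2 is forced to False.
  then p10 is forced to False.
  then p6 is forced to True.
Branch on p3: take p3 = True.
p5, p8, p9 are now unconstrained; take p5 = False, p8 = False, p9 = True.
Every clause has at least one true literal under this assignment.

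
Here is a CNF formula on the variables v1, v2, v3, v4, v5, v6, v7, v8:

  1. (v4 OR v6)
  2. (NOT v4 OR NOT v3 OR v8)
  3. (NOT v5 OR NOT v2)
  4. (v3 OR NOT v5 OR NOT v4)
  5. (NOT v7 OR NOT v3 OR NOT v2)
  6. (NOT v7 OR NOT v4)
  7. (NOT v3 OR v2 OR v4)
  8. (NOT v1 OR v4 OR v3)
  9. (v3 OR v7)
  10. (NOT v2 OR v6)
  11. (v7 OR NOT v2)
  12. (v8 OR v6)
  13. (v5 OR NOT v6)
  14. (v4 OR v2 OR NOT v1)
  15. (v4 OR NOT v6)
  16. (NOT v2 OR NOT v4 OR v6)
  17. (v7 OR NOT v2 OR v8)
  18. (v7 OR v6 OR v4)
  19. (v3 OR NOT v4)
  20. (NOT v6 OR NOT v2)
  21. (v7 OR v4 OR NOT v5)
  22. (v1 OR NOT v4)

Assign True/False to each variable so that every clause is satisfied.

v1=1, v2=0, v3=1, v4=1, v5=0, v6=0, v7=0, v8=1

Pure literal: v8 appears only positively; assign v8 = True.
Set v1 = True and propagate.
For the remaining variables, v2 = False, v3 = True, v4 = True, v5 = False, v6 = False, v7 = False works.
Check each clause:
  1. (v4 OR v6) — v4 is true.
  2. (v8 OR NOT v4 OR NOT v3) — v8 is true.
  3. (NOT v5 OR NOT v2) — NOT v5 is true.
  4. (NOT v5 OR NOT v4 OR v3) — v3 is true.
  5. (NOT v2 OR NOT v3 OR NOT v7) — NOT v7 is true.
  6. (NOT v4 OR NOT v7) — NOT v7 is true.
  7. (v4 OR NOT v3 OR v2) — v4 is true.
  8. (NOT v1 OR v3 OR v4) — v3 is true.
  9. (v3 OR v7) — v3 is true.
  10. (NOT v2 OR v6) — NOT v2 is true.
  11. (NOT v2 OR v7) — NOT v2 is true.
  12. (v8 OR v6) — v8 is true.
  13. (NOT v6 OR v5) — NOT v6 is true.
  14. (NOT v1 OR v2 OR v4) — v4 is true.
  15. (v4 OR NOT v6) — NOT v6 is true.
  16. (NOT v4 OR v6 OR NOT v2) — NOT v2 is true.
  17. (v7 OR v8 OR NOT v2) — v8 is true.
  18. (v4 OR v7 OR v6) — v4 is true.
  19. (v3 OR NOT v4) — v3 is true.
  20. (NOT v2 OR NOT v6) — NOT v6 is true.
  21. (v4 OR v7 OR NOT v5) — NOT v5 is true.
  22. (v1 OR NOT v4) — v1 is true.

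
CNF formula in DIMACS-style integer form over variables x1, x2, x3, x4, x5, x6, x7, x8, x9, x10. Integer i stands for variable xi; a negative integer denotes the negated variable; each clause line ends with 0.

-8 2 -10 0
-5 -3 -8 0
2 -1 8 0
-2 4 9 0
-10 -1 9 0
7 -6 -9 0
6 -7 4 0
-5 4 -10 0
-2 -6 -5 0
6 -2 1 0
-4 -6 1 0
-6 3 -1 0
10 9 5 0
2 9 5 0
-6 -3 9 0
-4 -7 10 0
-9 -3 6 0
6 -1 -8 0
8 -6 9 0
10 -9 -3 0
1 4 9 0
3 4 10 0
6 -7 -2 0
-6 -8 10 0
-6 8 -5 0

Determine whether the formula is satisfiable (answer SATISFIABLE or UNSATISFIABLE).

SATISFIABLE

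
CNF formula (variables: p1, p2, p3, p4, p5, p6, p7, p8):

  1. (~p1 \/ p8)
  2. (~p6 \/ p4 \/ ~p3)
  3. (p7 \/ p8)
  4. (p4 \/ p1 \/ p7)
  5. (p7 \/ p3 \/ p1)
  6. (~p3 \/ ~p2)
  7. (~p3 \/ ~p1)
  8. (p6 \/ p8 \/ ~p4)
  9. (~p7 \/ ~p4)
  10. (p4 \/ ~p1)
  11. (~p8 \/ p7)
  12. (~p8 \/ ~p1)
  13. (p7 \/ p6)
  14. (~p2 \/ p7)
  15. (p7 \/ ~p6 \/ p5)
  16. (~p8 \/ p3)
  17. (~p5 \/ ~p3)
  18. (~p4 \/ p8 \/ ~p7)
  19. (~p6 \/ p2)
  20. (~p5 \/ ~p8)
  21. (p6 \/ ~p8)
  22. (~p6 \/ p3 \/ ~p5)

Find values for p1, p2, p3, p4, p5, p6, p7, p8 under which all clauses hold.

p1 = F  p2 = F  p3 = T  p4 = F  p5 = F  p6 = F  p7 = T  p8 = F

Set p1 = False and propagate.
Try p2 = False.
  then p6 is forced to False.
  then p7 is forced to True.
  then p4 is forced to False.
  then p8 is forced to False.
Branch on p3: take p3 = True.
  then p5 is forced to False.
Check each clause:
  1. (p8 \/ ~p1) — ~p1 is true.
  2. (~p3 \/ ~p6 \/ p4) — ~p6 is true.
  3. (p7 \/ p8) — p7 is true.
  4. (p4 \/ p1 \/ p7) — p7 is true.
  5. (p1 \/ p7 \/ p3) — p3 is true.
  6. (~p3 \/ ~p2) — ~p2 is true.
  7. (~p1 \/ ~p3) — ~p1 is true.
  8. (p8 \/ p6 \/ ~p4) — ~p4 is true.
  9. (~p7 \/ ~p4) — ~p4 is true.
  10. (p4 \/ ~p1) — ~p1 is true.
  11. (~p8 \/ p7) — ~p8 is true.
  12. (~p1 \/ ~p8) — ~p8 is true.
  13. (p7 \/ p6) — p7 is true.
  14. (p7 \/ ~p2) — ~p2 is true.
  15. (p7 \/ p5 \/ ~p6) — ~p6 is true.
  16. (p3 \/ ~p8) — ~p8 is true.
  17. (~p3 \/ ~p5) — ~p5 is true.
  18. (~p7 \/ ~p4 \/ p8) — ~p4 is true.
  19. (~p6 \/ p2) — ~p6 is true.
  20. (~p8 \/ ~p5) — ~p8 is true.
  21. (p6 \/ ~p8) — ~p8 is true.
  22. (~p5 \/ ~p6 \/ p3) — ~p6 is true.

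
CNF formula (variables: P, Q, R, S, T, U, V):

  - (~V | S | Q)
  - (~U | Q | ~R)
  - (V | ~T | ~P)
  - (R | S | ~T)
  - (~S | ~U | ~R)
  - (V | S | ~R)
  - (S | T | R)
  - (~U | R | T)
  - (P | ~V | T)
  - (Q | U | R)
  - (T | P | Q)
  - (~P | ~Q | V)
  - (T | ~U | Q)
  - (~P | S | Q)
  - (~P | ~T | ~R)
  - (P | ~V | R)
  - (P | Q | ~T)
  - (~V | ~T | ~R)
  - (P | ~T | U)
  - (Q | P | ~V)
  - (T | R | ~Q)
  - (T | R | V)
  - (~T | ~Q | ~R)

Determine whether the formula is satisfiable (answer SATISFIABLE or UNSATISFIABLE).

SATISFIABLE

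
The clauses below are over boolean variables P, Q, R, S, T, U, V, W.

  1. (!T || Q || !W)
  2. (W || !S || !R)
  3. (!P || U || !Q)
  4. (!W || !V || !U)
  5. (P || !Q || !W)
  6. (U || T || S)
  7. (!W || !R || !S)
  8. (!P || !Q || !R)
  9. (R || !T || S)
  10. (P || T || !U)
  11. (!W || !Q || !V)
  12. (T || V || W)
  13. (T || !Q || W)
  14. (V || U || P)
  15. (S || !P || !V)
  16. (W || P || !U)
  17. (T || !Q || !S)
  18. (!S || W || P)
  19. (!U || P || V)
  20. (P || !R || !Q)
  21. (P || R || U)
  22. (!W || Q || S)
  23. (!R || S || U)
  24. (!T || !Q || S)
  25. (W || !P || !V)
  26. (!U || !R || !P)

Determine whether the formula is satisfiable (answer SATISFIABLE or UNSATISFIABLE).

Branch on P: take P = True.
The remaining clauses are satisfied by Q = False, R = False, S = True, T = False, U = False, V = True, W = True.
Every clause has at least one true literal under this assignment.
So P=1, Q=0, R=0, S=1, T=0, U=0, V=1, W=1 is a satisfying assignment.

SATISFIABLE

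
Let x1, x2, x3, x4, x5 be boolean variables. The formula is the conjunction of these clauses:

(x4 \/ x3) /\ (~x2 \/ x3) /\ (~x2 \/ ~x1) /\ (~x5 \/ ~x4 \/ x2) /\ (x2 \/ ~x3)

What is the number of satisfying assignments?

The models are:
  x1=0 x2=0 x3=0 x4=1 x5=0
  x1=0 x2=1 x3=1 x4=0 x5=0
  x1=0 x2=1 x3=1 x4=0 x5=1
  x1=0 x2=1 x3=1 x4=1 x5=0
  x1=0 x2=1 x3=1 x4=1 x5=1
  x1=1 x2=0 x3=0 x4=1 x5=0
That's 6 in total.

6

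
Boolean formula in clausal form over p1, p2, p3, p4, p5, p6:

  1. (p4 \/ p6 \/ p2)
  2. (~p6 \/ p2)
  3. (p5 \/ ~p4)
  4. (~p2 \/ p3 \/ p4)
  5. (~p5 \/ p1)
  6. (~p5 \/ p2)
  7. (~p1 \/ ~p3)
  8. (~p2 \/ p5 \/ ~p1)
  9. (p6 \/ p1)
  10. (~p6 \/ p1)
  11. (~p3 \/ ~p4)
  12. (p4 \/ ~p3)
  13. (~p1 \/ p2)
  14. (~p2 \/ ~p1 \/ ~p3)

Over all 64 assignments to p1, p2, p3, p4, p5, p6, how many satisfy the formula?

The models are:
  p1=1 p2=1 p3=0 p4=1 p5=1 p6=0
  p1=1 p2=1 p3=0 p4=1 p5=1 p6=1
Count: 2.

2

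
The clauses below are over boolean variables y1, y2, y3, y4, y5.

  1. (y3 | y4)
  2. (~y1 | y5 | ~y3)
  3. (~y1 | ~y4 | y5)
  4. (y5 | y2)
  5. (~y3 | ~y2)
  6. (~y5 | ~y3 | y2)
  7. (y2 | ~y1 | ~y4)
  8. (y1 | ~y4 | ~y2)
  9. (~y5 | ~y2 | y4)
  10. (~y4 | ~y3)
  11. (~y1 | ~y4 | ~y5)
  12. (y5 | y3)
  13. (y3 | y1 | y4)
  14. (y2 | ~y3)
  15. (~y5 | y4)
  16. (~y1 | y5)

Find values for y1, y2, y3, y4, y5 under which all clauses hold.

y1 = F, y2 = F, y3 = F, y4 = T, y5 = T

Set y1 = False and propagate.
Branch on y2: take y2 = False.
  then y5 is forced to True.
  then y3 is forced to False.
  then y4 is forced to True.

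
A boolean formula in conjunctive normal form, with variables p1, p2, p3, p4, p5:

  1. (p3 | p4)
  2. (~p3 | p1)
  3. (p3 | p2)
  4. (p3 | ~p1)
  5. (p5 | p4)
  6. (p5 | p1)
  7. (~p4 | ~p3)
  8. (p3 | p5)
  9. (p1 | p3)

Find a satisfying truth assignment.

p1=1, p2=1, p3=1, p4=0, p5=1

p2 occurs only positively in the remaining clauses — set p2 = True.
p5 occurs only positively in the remaining clauses — set p5 = True.
Branch on p1: take p1 = True.
  then p3 is forced to True.
  then p4 is forced to False.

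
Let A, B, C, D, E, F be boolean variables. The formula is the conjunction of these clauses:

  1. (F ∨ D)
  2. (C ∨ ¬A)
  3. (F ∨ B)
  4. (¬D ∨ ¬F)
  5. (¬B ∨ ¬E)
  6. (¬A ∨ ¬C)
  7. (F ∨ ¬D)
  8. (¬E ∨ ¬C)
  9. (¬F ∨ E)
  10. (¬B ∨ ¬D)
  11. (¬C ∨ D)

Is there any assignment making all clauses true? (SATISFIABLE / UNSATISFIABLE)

A occurs only negated in the remaining clauses — set A = False.
Set B = False and propagate.
  then F is forced to True.
  then D is forced to False.
  then E is forced to True.
  then C is forced to False.
Every clause has at least one true literal under this assignment.
So A=False  B=False  C=False  D=False  E=True  F=True is a satisfying assignment.

SATISFIABLE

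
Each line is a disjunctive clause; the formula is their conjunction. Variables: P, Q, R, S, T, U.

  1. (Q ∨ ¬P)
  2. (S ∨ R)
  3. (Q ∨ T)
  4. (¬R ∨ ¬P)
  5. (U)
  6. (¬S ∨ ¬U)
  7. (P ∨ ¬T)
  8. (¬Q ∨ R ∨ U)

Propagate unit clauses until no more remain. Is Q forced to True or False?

True

(U) stands alone — U = True.
(¬S ∨ ¬U): since U = True, the clause reduces to (¬S). S = False.
(S ∨ R): since S = False, the clause reduces to (R). R = True.
(¬P ∨ ¬R): since R = True, the clause reduces to (¬P). P = False.
(¬T ∨ P) with P = False leaves only ¬T, so T = False.
In (T ∨ Q), T is now false; Q must hold, so Q = True.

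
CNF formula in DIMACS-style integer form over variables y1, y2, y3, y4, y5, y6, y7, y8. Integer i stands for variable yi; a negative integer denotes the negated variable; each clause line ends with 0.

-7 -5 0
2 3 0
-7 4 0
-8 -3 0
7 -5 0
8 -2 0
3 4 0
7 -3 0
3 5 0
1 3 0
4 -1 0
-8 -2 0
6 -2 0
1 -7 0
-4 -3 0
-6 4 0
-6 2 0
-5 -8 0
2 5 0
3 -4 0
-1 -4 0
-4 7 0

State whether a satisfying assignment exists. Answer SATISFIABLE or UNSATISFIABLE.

UNSATISFIABLE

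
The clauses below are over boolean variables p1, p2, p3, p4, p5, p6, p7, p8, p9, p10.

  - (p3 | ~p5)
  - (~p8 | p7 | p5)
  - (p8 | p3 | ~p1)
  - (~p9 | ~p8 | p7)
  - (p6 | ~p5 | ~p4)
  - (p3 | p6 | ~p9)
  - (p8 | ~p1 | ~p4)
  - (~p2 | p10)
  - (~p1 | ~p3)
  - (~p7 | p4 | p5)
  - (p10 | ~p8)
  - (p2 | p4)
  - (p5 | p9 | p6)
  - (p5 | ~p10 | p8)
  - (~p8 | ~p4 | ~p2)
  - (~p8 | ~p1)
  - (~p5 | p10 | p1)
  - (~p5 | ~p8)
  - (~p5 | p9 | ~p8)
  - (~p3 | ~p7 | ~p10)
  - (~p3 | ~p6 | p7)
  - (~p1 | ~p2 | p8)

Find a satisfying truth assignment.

Try p1 = False.
For the remaining variables, p2 = True, p3 = True, p4 = False, p5 = True, p6 = False, p7 = False, p8 = False, p9 = True, p10 = True works.

p1=0, p2=1, p3=1, p4=0, p5=1, p6=0, p7=0, p8=0, p9=1, p10=1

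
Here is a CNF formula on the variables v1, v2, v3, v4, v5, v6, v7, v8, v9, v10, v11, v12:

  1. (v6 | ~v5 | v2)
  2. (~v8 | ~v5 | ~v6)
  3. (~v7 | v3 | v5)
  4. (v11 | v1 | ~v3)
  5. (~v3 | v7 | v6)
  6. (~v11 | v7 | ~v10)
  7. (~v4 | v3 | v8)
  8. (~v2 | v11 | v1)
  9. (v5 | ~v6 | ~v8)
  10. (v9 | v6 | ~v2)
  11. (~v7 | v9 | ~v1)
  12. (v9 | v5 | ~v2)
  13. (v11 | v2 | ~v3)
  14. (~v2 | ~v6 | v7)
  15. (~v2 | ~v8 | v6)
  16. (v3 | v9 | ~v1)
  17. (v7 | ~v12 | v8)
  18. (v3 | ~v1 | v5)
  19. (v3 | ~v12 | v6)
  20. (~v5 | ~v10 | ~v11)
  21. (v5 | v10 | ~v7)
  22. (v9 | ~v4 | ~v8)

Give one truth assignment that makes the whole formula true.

Pure literal: v4 appears only negated; assign v4 = False.
Pure literal: v9 appears only positively; assign v9 = True.
Branch on v1: take v1 = False.
For the remaining variables, v2 = True, v3 = True, v5 = False, v6 = True, v7 = True, v8 = False, v10 = True, v11 = True, v12 = True works.

v1 = F, v2 = T, v3 = T, v4 = F, v5 = F, v6 = T, v7 = T, v8 = F, v9 = T, v10 = T, v11 = T, v12 = T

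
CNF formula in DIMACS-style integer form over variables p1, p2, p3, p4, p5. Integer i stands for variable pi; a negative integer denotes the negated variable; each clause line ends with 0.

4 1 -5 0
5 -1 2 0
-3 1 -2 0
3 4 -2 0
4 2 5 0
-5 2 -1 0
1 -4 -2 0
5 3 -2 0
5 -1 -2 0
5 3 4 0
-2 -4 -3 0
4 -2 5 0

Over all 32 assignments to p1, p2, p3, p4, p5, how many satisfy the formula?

Satisfying assignments:
  p1=F p2=F p3=F p4=T p5=F
  p1=F p2=F p3=F p4=T p5=T
  p1=F p2=F p3=T p4=T p5=F
  p1=F p2=F p3=T p4=T p5=T
  p1=T p2=T p3=F p4=T p5=T
  p1=T p2=T p3=T p4=F p5=T
That's 6 in total.

6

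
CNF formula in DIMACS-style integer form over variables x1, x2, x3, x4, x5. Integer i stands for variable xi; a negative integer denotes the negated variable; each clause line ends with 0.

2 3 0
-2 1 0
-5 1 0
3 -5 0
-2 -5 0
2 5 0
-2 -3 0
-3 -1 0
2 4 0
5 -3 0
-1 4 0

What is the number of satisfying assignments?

1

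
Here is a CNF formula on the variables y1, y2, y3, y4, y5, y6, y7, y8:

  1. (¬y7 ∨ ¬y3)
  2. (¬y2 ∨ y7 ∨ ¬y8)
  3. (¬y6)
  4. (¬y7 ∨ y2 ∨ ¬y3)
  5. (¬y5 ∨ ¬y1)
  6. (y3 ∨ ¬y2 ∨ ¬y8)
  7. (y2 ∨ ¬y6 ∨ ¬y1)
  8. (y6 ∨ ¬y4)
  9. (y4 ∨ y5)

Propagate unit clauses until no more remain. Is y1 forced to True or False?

False

(¬y6) stands alone — y6 = False.
(¬y4 ∨ y6): since y6 = False, the clause reduces to (¬y4). y4 = False.
(y4 ∨ y5): since y4 = False, the clause reduces to (y5). y5 = True.
From (¬y1 ∨ ¬y5) and y5 = True: y1 = False.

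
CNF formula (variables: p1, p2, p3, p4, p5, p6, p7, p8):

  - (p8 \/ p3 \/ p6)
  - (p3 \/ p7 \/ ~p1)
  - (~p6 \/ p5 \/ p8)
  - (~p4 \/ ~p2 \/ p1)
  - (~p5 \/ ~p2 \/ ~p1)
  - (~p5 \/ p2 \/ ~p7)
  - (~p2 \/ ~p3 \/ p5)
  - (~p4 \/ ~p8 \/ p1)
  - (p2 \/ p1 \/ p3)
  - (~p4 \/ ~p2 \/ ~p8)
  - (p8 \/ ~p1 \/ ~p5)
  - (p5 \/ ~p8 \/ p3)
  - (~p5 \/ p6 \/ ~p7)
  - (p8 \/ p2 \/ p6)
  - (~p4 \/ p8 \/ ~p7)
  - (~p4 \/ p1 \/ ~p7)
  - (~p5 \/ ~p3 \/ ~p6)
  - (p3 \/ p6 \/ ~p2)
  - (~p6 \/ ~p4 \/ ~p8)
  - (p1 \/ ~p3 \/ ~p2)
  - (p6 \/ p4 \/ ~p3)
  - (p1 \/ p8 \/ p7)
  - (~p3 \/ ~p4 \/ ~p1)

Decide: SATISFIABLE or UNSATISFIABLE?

SATISFIABLE

Branch on p1: take p1 = False.
Set p2 = True and propagate.
  then p4 is forced to False.
  then p3 is forced to False.
  then p6 is forced to True.
The remaining clauses are satisfied by p5 = True, p7 = True, p8 = False.
So p1=F, p2=T, p3=F, p4=F, p5=T, p6=T, p7=T, p8=F is a satisfying assignment.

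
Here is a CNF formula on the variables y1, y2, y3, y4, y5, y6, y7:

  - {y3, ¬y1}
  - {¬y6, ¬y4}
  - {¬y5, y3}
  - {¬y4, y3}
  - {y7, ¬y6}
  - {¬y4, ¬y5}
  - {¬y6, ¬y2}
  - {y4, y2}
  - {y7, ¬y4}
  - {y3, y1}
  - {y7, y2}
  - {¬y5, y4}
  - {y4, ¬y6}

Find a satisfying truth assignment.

y1=True, y2=True, y3=True, y4=True, y5=False, y6=False, y7=True

Check each clause:
  1. {¬y1, y3} — y3 is true.
  2. {¬y4, ¬y6} — ¬y6 is true.
  3. {y3, ¬y5} — y3 is true.
  4. {¬y4, y3} — y3 is true.
  5. {y7, ¬y6} — ¬y6 is true.
  6. {¬y5, ¬y4} — ¬y5 is true.
  7. {¬y6, ¬y2} — ¬y6 is true.
  8. {y4, y2} — y2 is true.
  9. {y7, ¬y4} — y7 is true.
  10. {y1, y3} — y1 is true.
  11. {y2, y7} — y2 is true.
  12. {¬y5, y4} — ¬y5 is true.
  13. {¬y6, y4} — ¬y6 is true.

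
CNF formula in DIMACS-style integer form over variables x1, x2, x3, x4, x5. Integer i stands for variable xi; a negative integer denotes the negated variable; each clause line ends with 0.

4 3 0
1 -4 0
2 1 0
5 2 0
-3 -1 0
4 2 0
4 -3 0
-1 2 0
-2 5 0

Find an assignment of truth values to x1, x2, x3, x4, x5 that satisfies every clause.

Pure literal: x5 appears only positively; assign x5 = True.
Set x1 = True and propagate.
  then x3 is forced to False.
  then x4 is forced to True.
  then x2 is forced to True.
Check each clause:
  1. (x3 OR x4) — x4 is true.
  2. (NOT x4 OR x1) — x1 is true.
  3. (x1 OR x2) — x1 is true.
  4. (x2 OR x5) — x2 is true.
  5. (NOT x3 OR NOT x1) — NOT x3 is true.
  6. (x4 OR x2) — x2 is true.
  7. (NOT x3 OR x4) — x4 is true.
  8. (NOT x1 OR x2) — x2 is true.
  9. (NOT x2 OR x5) — x5 is true.

x1 = True, x2 = True, x3 = False, x4 = True, x5 = True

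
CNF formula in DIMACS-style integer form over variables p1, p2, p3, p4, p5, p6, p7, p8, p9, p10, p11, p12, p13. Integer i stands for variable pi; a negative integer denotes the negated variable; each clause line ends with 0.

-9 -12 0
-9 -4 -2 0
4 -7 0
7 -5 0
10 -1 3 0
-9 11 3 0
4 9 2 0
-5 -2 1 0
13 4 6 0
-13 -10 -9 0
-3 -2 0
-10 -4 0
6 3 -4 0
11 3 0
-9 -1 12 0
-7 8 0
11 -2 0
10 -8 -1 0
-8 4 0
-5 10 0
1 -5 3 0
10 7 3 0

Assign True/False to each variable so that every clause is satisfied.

p5 occurs only negated in the remaining clauses — set p5 = False.
Pure literal: p6 appears only positively; assign p6 = True.
Try p1 = True.
Branch on p2: take p2 = True.
  then p3 is forced to False.
  then p10 is forced to True.
  then p4 is forced to False.
  then p7 is forced to False.
  then p11 is forced to True.
  then p8 is forced to False.
Branch on p9: take p9 = False.
p12, p13 are now unconstrained; take p12 = True, p13 = True.

p1=1, p2=1, p3=0, p4=0, p5=0, p6=1, p7=0, p8=0, p9=0, p10=1, p11=1, p12=1, p13=1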